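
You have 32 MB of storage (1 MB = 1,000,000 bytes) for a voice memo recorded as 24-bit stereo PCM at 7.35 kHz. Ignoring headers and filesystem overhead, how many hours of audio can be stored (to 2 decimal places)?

Uncompressed byte rate = 7,350 × 3 × 2 = 44,100 bytes/s.
Capacity = 32 × 1,000,000 = 32,000,000 bytes.
32,000,000 / 44,100 ≈ 725.62 s → 0.20 hours.

0.20 hours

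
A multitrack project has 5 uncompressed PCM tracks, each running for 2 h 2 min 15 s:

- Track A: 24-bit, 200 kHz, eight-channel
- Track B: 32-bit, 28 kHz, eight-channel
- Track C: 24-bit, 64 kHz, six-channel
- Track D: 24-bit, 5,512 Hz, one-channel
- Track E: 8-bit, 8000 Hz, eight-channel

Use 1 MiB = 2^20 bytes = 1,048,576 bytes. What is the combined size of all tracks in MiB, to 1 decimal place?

2 h 2 min 15 s = 7,335 s.
Track A: 200,000 × 7,335 × 3 × 8 = 35,208,000,000 bytes.
Track B: 28,000 × 7,335 × 4 × 8 = 6,572,160,000 bytes.
Track C: 64,000 × 7,335 × 3 × 6 = 8,449,920,000 bytes.
Track D: 5,512 × 7,335 × 3 × 1 = 121,291,560 bytes.
Track E: 8,000 × 7,335 × 1 × 8 = 469,440,000 bytes.
Total = 50,820,811,560 bytes = 48466.5 MiB.

48466.5 MiB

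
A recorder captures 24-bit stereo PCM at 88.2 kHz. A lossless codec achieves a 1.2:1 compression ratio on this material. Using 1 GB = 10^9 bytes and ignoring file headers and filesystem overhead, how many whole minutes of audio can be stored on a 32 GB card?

1,209 minutes

Uncompressed byte rate = 88,200 × 3 × 2 = 529,200 bytes/s.
After 1.2:1 compression, effective rate ≈ 441000 bytes/s.
Capacity = 32 × 1,000,000,000 = 32,000,000,000 bytes.
32,000,000,000 / effective rate ≈ 72562.36 s → 1,209 minutes.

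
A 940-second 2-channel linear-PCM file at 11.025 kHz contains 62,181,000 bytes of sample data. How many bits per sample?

24 bits

Bytes per sample = 62,181,000 / (11,025 × 940 × 2) = 62,181,000 / 20,727,000 = 3.
Bit depth = 3 × 8 = 24 bits.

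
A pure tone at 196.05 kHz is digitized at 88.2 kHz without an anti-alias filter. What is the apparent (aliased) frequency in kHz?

Nyquist = 88,200/2 = 44,100 Hz; 196,050 Hz exceeds it.
Alias = |196,050 − 2×88,200| = |196,050 − 176,400| = 19,650 Hz = 19.65 kHz.

19.65 kHz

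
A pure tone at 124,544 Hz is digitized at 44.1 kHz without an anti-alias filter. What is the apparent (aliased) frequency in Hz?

Nyquist = 44,100/2 = 22,050 Hz; 124,544 Hz exceeds it.
Alias = |124,544 − 3×44,100| = |124,544 − 132,300| = 7,756 Hz.

7,756 Hz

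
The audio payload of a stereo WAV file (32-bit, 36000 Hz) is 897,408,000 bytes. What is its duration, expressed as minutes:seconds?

Byte rate = 36,000 × 4 × 2 = 288,000 bytes/s.
Duration = 897,408,000 / 288,000 = 3,116 s.
3,116 s = 51:56.

51:56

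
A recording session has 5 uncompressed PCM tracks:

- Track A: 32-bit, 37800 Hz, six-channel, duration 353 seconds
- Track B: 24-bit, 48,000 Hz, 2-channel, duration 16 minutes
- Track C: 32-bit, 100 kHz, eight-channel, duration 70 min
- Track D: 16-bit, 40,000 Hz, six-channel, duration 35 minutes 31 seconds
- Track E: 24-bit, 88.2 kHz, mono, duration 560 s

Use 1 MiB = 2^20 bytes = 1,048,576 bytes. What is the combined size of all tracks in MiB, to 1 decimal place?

Track A: 37,800 × 353 × 4 × 6 = 320,241,600 bytes.
Track B: 16 minutes = 960 s; 48,000 × 960 × 3 × 2 = 276,480,000 bytes.
Track C: 70 min = 4,200 s; 100,000 × 4,200 × 4 × 8 = 13,440,000,000 bytes.
Track D: 35 minutes 31 seconds = 2,131 s; 40,000 × 2,131 × 2 × 6 = 1,022,880,000 bytes.
Track E: 88,200 × 560 × 3 × 1 = 148,176,000 bytes.
Total = 15,207,777,600 bytes = 14503.3 MiB.

14503.3 MiB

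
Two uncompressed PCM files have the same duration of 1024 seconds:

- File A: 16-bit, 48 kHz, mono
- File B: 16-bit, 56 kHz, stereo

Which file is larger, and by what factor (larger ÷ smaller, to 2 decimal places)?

File B, by a factor of 2.33

File A: 48,000 × 2 × 1 = 96,000 bytes/s.
File B: 56,000 × 2 × 2 = 224,000 bytes/s.
File B is larger; ratio = 229,376,000 / 98,304,000 = 2.33.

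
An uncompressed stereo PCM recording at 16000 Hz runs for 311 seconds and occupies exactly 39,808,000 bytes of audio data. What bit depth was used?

Bytes per sample = 39,808,000 / (16,000 × 311 × 2) = 39,808,000 / 9,952,000 = 4.
Bit depth = 4 × 8 = 32 bits.

32 bits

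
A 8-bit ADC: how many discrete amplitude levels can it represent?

2^8 = 256.

256 levels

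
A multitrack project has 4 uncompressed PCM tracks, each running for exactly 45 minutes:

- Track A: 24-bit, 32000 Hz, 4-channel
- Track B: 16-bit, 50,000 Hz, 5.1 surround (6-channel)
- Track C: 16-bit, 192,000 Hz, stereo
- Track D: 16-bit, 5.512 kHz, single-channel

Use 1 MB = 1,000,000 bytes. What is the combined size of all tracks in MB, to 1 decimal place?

exactly 45 minutes = 2,700 s.
Track A: 32,000 × 2,700 × 3 × 4 = 1,036,800,000 bytes.
Track B: 50,000 × 2,700 × 2 × 6 = 1,620,000,000 bytes.
Track C: 192,000 × 2,700 × 2 × 2 = 2,073,600,000 bytes.
Track D: 5,512 × 2,700 × 2 × 1 = 29,764,800 bytes.
Total = 4,760,164,800 bytes = 4760.2 MB.

4760.2 MB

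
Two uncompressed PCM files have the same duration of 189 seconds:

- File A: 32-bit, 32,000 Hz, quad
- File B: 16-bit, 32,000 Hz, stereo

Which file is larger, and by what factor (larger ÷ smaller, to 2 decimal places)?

File A, by a factor of 4.00

File A: 32,000 × 4 × 4 = 512,000 bytes/s.
File B: 32,000 × 2 × 2 = 128,000 bytes/s.
File A is larger; ratio = 96,768,000 / 24,192,000 = 4.00.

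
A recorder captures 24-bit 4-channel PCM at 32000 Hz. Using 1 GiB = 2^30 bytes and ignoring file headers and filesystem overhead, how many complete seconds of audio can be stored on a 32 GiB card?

Uncompressed byte rate = 32,000 × 3 × 4 = 384,000 bytes/s.
Capacity = 32 × 1,073,741,824 = 34,359,738,368 bytes.
34,359,738,368 / 384,000 ≈ 89478.49 s → 89,478 seconds.

89,478 seconds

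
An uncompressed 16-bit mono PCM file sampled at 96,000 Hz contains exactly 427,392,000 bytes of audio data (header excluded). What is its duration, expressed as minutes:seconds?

Byte rate = 96,000 × 2 × 1 = 192,000 bytes/s.
Duration = 427,392,000 / 192,000 = 2,226 s.
2,226 s = 37:06.

37:06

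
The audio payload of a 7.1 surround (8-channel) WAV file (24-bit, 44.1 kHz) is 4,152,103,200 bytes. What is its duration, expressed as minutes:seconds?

65:23

Byte rate = 44,100 × 3 × 8 = 1,058,400 bytes/s.
Duration = 4,152,103,200 / 1,058,400 = 3,923 s.
3,923 s = 65:23.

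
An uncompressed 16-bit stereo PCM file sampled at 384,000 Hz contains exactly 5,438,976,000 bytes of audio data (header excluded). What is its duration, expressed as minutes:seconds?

59:01

Byte rate = 384,000 × 2 × 2 = 1,536,000 bytes/s.
Duration = 5,438,976,000 / 1,536,000 = 3,541 s.
3,541 s = 59:01.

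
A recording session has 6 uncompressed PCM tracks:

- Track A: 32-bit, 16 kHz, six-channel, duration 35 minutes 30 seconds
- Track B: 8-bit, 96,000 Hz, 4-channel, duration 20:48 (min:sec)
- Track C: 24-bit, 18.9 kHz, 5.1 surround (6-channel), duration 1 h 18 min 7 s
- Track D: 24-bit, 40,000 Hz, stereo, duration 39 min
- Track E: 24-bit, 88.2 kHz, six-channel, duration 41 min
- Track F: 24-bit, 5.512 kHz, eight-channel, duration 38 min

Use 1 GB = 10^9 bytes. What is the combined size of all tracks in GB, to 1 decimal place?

7.7 GB

Track A: 35 minutes 30 seconds = 2,130 s; 16,000 × 2,130 × 4 × 6 = 817,920,000 bytes.
Track B: 20:48 (min:sec) = 1,248 s; 96,000 × 1,248 × 1 × 4 = 479,232,000 bytes.
Track C: 1 h 18 min 7 s = 4,687 s; 18,900 × 4,687 × 3 × 6 = 1,594,517,400 bytes.
Track D: 39 min = 2,340 s; 40,000 × 2,340 × 3 × 2 = 561,600,000 bytes.
Track E: 41 min = 2,460 s; 88,200 × 2,460 × 3 × 6 = 3,905,496,000 bytes.
Track F: 38 min = 2,280 s; 5,512 × 2,280 × 3 × 8 = 301,616,640 bytes.
Total = 7,660,382,040 bytes = 7.7 GB.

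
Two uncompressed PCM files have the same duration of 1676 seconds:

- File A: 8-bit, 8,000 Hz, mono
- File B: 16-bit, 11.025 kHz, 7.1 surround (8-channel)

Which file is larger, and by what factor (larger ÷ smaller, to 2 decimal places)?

File A: 8,000 × 1 × 1 = 8,000 bytes/s.
File B: 11,025 × 2 × 8 = 176,400 bytes/s.
File B is larger; ratio = 295,646,400 / 13,408,000 = 22.05.

File B, by a factor of 22.05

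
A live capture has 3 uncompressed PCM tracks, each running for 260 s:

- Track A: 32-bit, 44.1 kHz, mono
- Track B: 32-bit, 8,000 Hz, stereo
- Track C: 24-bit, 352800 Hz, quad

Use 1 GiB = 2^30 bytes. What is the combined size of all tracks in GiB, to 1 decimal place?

1.1 GiB

Track A: 44,100 × 260 × 4 × 1 = 45,864,000 bytes.
Track B: 8,000 × 260 × 4 × 2 = 16,640,000 bytes.
Track C: 352,800 × 260 × 3 × 4 = 1,100,736,000 bytes.
Total = 1,163,240,000 bytes = 1.1 GiB.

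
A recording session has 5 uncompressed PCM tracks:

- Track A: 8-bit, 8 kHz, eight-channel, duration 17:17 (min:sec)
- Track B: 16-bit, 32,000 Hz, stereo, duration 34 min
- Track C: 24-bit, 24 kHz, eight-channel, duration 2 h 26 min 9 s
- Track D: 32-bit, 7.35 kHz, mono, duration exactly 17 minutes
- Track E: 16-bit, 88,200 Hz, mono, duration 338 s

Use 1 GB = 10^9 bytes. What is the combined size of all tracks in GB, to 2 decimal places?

Track A: 17:17 (min:sec) = 1,037 s; 8,000 × 1,037 × 1 × 8 = 66,368,000 bytes.
Track B: 34 min = 2,040 s; 32,000 × 2,040 × 2 × 2 = 261,120,000 bytes.
Track C: 2 h 26 min 9 s = 8,769 s; 24,000 × 8,769 × 3 × 8 = 5,050,944,000 bytes.
Track D: exactly 17 minutes = 1,020 s; 7,350 × 1,020 × 4 × 1 = 29,988,000 bytes.
Track E: 88,200 × 338 × 2 × 1 = 59,623,200 bytes.
Total = 5,468,043,200 bytes = 5.47 GB.

5.47 GB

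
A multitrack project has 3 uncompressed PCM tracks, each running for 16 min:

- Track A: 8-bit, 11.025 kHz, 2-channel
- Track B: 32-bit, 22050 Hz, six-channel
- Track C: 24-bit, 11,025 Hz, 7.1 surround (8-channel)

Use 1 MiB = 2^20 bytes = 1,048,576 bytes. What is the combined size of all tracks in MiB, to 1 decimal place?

16 min = 960 s.
Track A: 11,025 × 960 × 1 × 2 = 21,168,000 bytes.
Track B: 22,050 × 960 × 4 × 6 = 508,032,000 bytes.
Track C: 11,025 × 960 × 3 × 8 = 254,016,000 bytes.
Total = 783,216,000 bytes = 746.9 MiB.

746.9 MiB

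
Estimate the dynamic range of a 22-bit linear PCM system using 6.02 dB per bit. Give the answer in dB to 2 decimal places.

132.44 dB

22 × 6.02 = 132.44 dB.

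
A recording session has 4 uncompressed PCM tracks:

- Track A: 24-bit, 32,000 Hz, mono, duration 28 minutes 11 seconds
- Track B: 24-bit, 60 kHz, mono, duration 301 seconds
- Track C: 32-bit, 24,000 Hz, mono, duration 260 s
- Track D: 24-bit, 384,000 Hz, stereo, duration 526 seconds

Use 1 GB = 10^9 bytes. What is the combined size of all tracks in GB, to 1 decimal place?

1.5 GB

Track A: 28 minutes 11 seconds = 1,691 s; 32,000 × 1,691 × 3 × 1 = 162,336,000 bytes.
Track B: 60,000 × 301 × 3 × 1 = 54,180,000 bytes.
Track C: 24,000 × 260 × 4 × 1 = 24,960,000 bytes.
Track D: 384,000 × 526 × 3 × 2 = 1,211,904,000 bytes.
Total = 1,453,380,000 bytes = 1.5 GB.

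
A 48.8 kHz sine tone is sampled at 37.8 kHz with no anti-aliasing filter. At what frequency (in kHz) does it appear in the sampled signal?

11 kHz

Nyquist = 37,800/2 = 18,900 Hz; 48,800 Hz exceeds it.
Alias = |48,800 − 1×37,800| = |48,800 − 37,800| = 11,000 Hz = 11 kHz.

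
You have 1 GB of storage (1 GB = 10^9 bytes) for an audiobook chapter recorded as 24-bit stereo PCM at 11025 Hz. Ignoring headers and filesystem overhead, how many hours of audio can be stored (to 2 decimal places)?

4.20 hours

Uncompressed byte rate = 11,025 × 3 × 2 = 66,150 bytes/s.
Capacity = 1 × 1,000,000,000 = 1,000,000,000 bytes.
1,000,000,000 / 66,150 ≈ 15117.16 s → 4.20 hours.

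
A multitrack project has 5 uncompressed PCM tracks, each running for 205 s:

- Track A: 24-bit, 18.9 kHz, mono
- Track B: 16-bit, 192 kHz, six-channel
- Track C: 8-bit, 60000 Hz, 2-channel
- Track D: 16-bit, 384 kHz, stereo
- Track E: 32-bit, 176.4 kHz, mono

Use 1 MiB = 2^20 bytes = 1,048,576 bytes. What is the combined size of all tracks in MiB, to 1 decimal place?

923.2 MiB

Track A: 18,900 × 205 × 3 × 1 = 11,623,500 bytes.
Track B: 192,000 × 205 × 2 × 6 = 472,320,000 bytes.
Track C: 60,000 × 205 × 1 × 2 = 24,600,000 bytes.
Track D: 384,000 × 205 × 2 × 2 = 314,880,000 bytes.
Track E: 176,400 × 205 × 4 × 1 = 144,648,000 bytes.
Total = 968,071,500 bytes = 923.2 MiB.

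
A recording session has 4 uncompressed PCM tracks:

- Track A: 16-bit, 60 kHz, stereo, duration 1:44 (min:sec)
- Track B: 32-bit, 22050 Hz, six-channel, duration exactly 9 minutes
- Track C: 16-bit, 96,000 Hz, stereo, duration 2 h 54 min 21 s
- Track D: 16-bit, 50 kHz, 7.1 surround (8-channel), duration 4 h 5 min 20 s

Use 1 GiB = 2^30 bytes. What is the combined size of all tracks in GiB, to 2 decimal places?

15.00 GiB

Track A: 1:44 (min:sec) = 104 s; 60,000 × 104 × 2 × 2 = 24,960,000 bytes.
Track B: exactly 9 minutes = 540 s; 22,050 × 540 × 4 × 6 = 285,768,000 bytes.
Track C: 2 h 54 min 21 s = 10,461 s; 96,000 × 10,461 × 2 × 2 = 4,017,024,000 bytes.
Track D: 4 h 5 min 20 s = 14,720 s; 50,000 × 14,720 × 2 × 8 = 11,776,000,000 bytes.
Total = 16,103,752,000 bytes = 15.00 GiB.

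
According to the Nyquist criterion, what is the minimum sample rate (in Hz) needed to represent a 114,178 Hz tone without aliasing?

228,356 Hz

Minimum sample rate = 2 × 114,178 Hz = 228,356 Hz.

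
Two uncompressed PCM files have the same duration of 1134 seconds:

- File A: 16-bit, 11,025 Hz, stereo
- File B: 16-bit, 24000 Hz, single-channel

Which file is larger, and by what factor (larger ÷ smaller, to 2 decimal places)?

File A: 11,025 × 2 × 2 = 44,100 bytes/s.
File B: 24,000 × 2 × 1 = 48,000 bytes/s.
File B is larger; ratio = 54,432,000 / 50,009,400 = 1.09.

File B, by a factor of 1.09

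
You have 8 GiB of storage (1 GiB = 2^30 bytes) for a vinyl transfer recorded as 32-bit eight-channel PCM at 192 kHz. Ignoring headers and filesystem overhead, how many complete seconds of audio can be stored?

Uncompressed byte rate = 192,000 × 4 × 8 = 6,144,000 bytes/s.
Capacity = 8 × 1,073,741,824 = 8,589,934,592 bytes.
8,589,934,592 / 6,144,000 ≈ 1398.1 s → 1,398 seconds.

1,398 seconds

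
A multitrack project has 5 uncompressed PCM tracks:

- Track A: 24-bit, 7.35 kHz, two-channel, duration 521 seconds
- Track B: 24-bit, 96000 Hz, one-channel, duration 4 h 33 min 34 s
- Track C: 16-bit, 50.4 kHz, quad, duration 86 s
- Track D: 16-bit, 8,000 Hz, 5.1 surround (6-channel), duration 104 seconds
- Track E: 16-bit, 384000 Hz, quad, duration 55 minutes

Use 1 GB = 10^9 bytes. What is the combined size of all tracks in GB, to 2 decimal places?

Track A: 7,350 × 521 × 3 × 2 = 22,976,100 bytes.
Track B: 4 h 33 min 34 s = 16,414 s; 96,000 × 16,414 × 3 × 1 = 4,727,232,000 bytes.
Track C: 50,400 × 86 × 2 × 4 = 34,675,200 bytes.
Track D: 8,000 × 104 × 2 × 6 = 9,984,000 bytes.
Track E: 55 minutes = 3,300 s; 384,000 × 3,300 × 2 × 4 = 10,137,600,000 bytes.
Total = 14,932,467,300 bytes = 14.93 GB.

14.93 GB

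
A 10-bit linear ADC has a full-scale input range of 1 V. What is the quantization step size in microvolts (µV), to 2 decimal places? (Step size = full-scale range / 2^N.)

976.56 µV

1 V / 2^10 = 1 / 1,024 V = 976.56 µV.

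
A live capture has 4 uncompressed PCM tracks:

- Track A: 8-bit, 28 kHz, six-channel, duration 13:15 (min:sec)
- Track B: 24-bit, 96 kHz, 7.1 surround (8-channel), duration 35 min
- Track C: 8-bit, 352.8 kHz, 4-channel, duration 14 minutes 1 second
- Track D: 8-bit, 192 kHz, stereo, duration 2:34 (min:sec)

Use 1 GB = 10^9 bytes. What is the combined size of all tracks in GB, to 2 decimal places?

6.22 GB

Track A: 13:15 (min:sec) = 795 s; 28,000 × 795 × 1 × 6 = 133,560,000 bytes.
Track B: 35 min = 2,100 s; 96,000 × 2,100 × 3 × 8 = 4,838,400,000 bytes.
Track C: 14 minutes 1 second = 841 s; 352,800 × 841 × 1 × 4 = 1,186,819,200 bytes.
Track D: 2:34 (min:sec) = 154 s; 192,000 × 154 × 1 × 2 = 59,136,000 bytes.
Total = 6,217,915,200 bytes = 6.22 GB.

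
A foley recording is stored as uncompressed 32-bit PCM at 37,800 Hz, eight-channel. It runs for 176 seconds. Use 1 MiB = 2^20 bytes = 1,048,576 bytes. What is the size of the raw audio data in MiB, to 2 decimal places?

203.03 MiB

Bytes = 37,800 samples/s × 176 s × 4 bytes/sample × 8 ch = 212,889,600 bytes.
212,889,600 / 1,048,576 = 203.03 MiB.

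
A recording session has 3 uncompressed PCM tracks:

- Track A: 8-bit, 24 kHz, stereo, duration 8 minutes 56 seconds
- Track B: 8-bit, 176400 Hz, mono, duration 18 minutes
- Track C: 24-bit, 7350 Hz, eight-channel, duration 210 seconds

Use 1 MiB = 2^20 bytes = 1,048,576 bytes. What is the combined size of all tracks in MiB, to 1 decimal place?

Track A: 8 minutes 56 seconds = 536 s; 24,000 × 536 × 1 × 2 = 25,728,000 bytes.
Track B: 18 minutes = 1,080 s; 176,400 × 1,080 × 1 × 1 = 190,512,000 bytes.
Track C: 7,350 × 210 × 3 × 8 = 37,044,000 bytes.
Total = 253,284,000 bytes = 241.6 MiB.

241.6 MiB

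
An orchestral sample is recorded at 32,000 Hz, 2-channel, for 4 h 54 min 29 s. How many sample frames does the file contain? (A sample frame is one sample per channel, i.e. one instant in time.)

4 h 54 min 29 s = 17,669 s.
32,000 samples/s × 17,669 s = 565,408,000 frames.

565,408,000 sample frames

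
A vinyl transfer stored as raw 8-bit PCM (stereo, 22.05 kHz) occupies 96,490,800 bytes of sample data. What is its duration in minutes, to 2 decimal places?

36.47 minutes

Byte rate = 22,050 × 1 × 2 = 44,100 bytes/s.
Duration = 96,490,800 / 44,100 = 2,188 s.
2,188 s / 60 = 36.47 minutes.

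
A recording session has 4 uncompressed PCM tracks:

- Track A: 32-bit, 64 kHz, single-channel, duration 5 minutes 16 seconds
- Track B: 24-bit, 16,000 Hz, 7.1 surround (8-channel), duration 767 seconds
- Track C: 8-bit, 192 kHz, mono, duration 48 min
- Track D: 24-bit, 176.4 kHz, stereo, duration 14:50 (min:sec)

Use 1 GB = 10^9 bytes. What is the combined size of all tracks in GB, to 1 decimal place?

1.9 GB

Track A: 5 minutes 16 seconds = 316 s; 64,000 × 316 × 4 × 1 = 80,896,000 bytes.
Track B: 16,000 × 767 × 3 × 8 = 294,528,000 bytes.
Track C: 48 min = 2,880 s; 192,000 × 2,880 × 1 × 1 = 552,960,000 bytes.
Track D: 14:50 (min:sec) = 890 s; 176,400 × 890 × 3 × 2 = 941,976,000 bytes.
Total = 1,870,360,000 bytes = 1.9 GB.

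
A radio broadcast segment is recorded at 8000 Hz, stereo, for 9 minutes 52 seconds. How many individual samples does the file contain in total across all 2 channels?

9,472,000 samples

9 minutes 52 seconds = 592 s.
8,000 × 592 s × 2 ch = 9,472,000 samples.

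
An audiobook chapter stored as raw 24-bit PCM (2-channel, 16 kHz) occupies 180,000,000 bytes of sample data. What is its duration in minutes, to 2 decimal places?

Byte rate = 16,000 × 3 × 2 = 96,000 bytes/s.
Duration = 180,000,000 / 96,000 = 1,875 s.
1,875 s / 60 = 31.25 minutes.

31.25 minutes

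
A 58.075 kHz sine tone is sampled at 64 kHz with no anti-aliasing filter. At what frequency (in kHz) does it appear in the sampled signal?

Nyquist = 64,000/2 = 32,000 Hz; 58,075 Hz exceeds it.
Alias = |58,075 − 1×64,000| = |58,075 − 64,000| = 5,925 Hz = 5.925 kHz.

5.925 kHz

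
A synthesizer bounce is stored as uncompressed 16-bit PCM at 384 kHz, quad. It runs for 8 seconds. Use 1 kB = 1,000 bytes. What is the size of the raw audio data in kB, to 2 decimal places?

24576.00 kB

Bytes = 384,000 samples/s × 8 s × 2 bytes/sample × 4 ch = 24,576,000 bytes.
24,576,000 / 1,000 = 24576.00 kB.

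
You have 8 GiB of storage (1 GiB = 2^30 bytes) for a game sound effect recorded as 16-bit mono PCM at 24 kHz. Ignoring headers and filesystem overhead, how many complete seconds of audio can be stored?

Uncompressed byte rate = 24,000 × 2 × 1 = 48,000 bytes/s.
Capacity = 8 × 1,073,741,824 = 8,589,934,592 bytes.
8,589,934,592 / 48,000 ≈ 178956.97 s → 178,956 seconds.

178,956 seconds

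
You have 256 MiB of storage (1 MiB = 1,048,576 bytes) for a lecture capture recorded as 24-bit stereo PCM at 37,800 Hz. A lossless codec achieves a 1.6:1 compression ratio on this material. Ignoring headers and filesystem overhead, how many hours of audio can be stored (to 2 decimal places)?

0.53 hours

Uncompressed byte rate = 37,800 × 3 × 2 = 226,800 bytes/s.
After 1.6:1 compression, effective rate ≈ 141750 bytes/s.
Capacity = 256 × 1,048,576 = 268,435,456 bytes.
268,435,456 / effective rate ≈ 1893.72 s → 0.53 hours.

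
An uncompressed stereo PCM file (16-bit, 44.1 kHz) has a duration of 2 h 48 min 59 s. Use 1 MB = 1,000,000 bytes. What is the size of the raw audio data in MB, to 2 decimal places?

1788.52 MB

Duration = 2 h 48 min 59 s = 10,139 s.
Bytes = 44,100 samples/s × 10,139 s × 2 bytes/sample × 2 ch = 1,788,519,600 bytes.
1,788,519,600 / 1,000,000 = 1788.52 MB.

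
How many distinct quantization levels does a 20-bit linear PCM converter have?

2^20 = 1,048,576.

1,048,576 levels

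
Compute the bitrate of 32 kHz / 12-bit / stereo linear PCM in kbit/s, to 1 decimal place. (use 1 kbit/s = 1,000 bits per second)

768.0 kbit/s

Bit rate = 32,000 × 12 × 2 = 768,000 bits/s.
= 768.0 kbit/s.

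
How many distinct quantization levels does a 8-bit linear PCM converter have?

256 levels

2^8 = 256.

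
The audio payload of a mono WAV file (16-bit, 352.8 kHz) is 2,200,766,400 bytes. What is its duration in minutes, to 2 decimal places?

51.98 minutes

Byte rate = 352,800 × 2 × 1 = 705,600 bytes/s.
Duration = 2,200,766,400 / 705,600 = 3,119 s.
3,119 s / 60 = 51.98 minutes.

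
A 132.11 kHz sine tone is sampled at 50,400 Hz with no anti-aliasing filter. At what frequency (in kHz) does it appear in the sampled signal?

19.09 kHz

Nyquist = 50,400/2 = 25,200 Hz; 132,110 Hz exceeds it.
Alias = |132,110 − 3×50,400| = |132,110 − 151,200| = 19,090 Hz = 19.09 kHz.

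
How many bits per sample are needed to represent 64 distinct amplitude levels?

log2(64) = 6.

6 bits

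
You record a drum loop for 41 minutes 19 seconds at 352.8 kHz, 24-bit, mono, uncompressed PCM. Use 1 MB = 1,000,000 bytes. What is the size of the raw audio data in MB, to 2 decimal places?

2623.77 MB

Duration = 41 minutes 19 seconds = 2,479 s.
Bytes = 352,800 samples/s × 2,479 s × 3 bytes/sample × 1 ch = 2,623,773,600 bytes.
2,623,773,600 / 1,000,000 = 2623.77 MB.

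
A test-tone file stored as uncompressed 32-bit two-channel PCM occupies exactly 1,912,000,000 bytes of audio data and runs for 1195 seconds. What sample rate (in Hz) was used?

200,000 Hz

Bytes = sample_rate × seconds × bytes_per_sample × channels.
sample_rate = 1,912,000,000 / (1,195 × 4 × 2) = 1,912,000,000 / 9,560 = 200,000 Hz.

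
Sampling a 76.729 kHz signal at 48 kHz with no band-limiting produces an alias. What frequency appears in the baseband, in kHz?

Nyquist = 48,000/2 = 24,000 Hz; 76,729 Hz exceeds it.
Alias = |76,729 − 2×48,000| = |76,729 − 96,000| = 19,271 Hz = 19.271 kHz.

19.271 kHz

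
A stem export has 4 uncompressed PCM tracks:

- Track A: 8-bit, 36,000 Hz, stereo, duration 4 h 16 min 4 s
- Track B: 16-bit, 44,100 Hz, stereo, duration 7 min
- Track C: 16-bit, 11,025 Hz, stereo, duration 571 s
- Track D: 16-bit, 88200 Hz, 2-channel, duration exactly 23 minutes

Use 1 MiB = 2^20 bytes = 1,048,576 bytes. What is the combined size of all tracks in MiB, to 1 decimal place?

1613.9 MiB

Track A: 4 h 16 min 4 s = 15,364 s; 36,000 × 15,364 × 1 × 2 = 1,106,208,000 bytes.
Track B: 7 min = 420 s; 44,100 × 420 × 2 × 2 = 74,088,000 bytes.
Track C: 11,025 × 571 × 2 × 2 = 25,181,100 bytes.
Track D: exactly 23 minutes = 1,380 s; 88,200 × 1,380 × 2 × 2 = 486,864,000 bytes.
Total = 1,692,341,100 bytes = 1613.9 MiB.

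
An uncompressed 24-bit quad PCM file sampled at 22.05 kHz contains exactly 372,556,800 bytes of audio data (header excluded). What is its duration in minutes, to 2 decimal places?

23.47 minutes

Byte rate = 22,050 × 3 × 4 = 264,600 bytes/s.
Duration = 372,556,800 / 264,600 = 1,408 s.
1,408 s / 60 = 23.47 minutes.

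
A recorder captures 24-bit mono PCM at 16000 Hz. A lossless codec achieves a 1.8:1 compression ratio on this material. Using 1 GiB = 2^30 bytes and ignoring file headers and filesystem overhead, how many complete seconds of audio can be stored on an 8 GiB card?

Uncompressed byte rate = 16,000 × 3 × 1 = 48,000 bytes/s.
After 1.8:1 compression, effective rate ≈ 26666.67 bytes/s.
Capacity = 8 × 1,073,741,824 = 8,589,934,592 bytes.
8,589,934,592 / effective rate ≈ 322122.55 s → 322,122 seconds.

322,122 seconds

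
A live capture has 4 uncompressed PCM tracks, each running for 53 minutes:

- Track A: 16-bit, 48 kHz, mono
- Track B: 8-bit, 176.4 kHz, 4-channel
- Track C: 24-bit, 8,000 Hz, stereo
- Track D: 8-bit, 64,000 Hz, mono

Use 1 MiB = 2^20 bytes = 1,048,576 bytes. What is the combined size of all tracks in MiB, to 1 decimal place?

2770.7 MiB

53 minutes = 3,180 s.
Track A: 48,000 × 3,180 × 2 × 1 = 305,280,000 bytes.
Track B: 176,400 × 3,180 × 1 × 4 = 2,243,808,000 bytes.
Track C: 8,000 × 3,180 × 3 × 2 = 152,640,000 bytes.
Track D: 64,000 × 3,180 × 1 × 1 = 203,520,000 bytes.
Total = 2,905,248,000 bytes = 2770.7 MiB.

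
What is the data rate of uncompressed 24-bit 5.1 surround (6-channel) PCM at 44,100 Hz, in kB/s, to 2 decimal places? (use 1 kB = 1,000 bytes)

Bit rate = 44,100 × 24 × 6 = 6,350,400 bits/s.
6,350,400 / 8 = 793,800 B/s = 793.80 kB/s.

793.80 kB/s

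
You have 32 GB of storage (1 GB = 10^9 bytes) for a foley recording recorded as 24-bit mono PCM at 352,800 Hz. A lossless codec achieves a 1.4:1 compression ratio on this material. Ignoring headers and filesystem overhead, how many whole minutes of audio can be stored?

705 minutes

Uncompressed byte rate = 352,800 × 3 × 1 = 1,058,400 bytes/s.
After 1.4:1 compression, effective rate ≈ 756000 bytes/s.
Capacity = 32 × 1,000,000,000 = 32,000,000,000 bytes.
32,000,000,000 / effective rate ≈ 42328.04 s → 705 minutes.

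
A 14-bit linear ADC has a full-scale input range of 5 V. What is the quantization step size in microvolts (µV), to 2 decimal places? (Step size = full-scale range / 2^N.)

5 V / 2^14 = 5 / 16,384 V = 305.18 µV.

305.18 µV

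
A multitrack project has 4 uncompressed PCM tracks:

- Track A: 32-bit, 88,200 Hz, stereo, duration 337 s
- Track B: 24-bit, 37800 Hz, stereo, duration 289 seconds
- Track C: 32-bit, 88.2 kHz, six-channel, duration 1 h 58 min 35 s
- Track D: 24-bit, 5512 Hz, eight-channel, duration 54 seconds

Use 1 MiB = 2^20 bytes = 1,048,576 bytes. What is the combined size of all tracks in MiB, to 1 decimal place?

14659.4 MiB

Track A: 88,200 × 337 × 4 × 2 = 237,787,200 bytes.
Track B: 37,800 × 289 × 3 × 2 = 65,545,200 bytes.
Track C: 1 h 58 min 35 s = 7,115 s; 88,200 × 7,115 × 4 × 6 = 15,061,032,000 bytes.
Track D: 5,512 × 54 × 3 × 8 = 7,143,552 bytes.
Total = 15,371,507,952 bytes = 14659.4 MiB.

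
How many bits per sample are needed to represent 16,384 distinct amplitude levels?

log2(16,384) = 14.

14 bits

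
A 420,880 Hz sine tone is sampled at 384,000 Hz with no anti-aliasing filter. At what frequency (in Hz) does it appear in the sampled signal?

Nyquist = 384,000/2 = 192,000 Hz; 420,880 Hz exceeds it.
Alias = |420,880 − 1×384,000| = |420,880 − 384,000| = 36,880 Hz.

36,880 Hz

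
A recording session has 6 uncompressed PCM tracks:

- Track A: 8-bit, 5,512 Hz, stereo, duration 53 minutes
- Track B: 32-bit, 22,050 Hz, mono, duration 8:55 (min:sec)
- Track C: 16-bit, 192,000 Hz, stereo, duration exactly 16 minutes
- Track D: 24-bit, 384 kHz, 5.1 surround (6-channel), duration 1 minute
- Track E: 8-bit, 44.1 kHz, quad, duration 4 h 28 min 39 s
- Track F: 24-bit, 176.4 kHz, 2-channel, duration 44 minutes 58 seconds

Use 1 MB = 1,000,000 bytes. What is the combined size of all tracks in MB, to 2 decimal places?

6933.20 MB

Track A: 53 minutes = 3,180 s; 5,512 × 3,180 × 1 × 2 = 35,056,320 bytes.
Track B: 8:55 (min:sec) = 535 s; 22,050 × 535 × 4 × 1 = 47,187,000 bytes.
Track C: exactly 16 minutes = 960 s; 192,000 × 960 × 2 × 2 = 737,280,000 bytes.
Track D: 1 minute = 60 s; 384,000 × 60 × 3 × 6 = 414,720,000 bytes.
Track E: 4 h 28 min 39 s = 16,119 s; 44,100 × 16,119 × 1 × 4 = 2,843,391,600 bytes.
Track F: 44 minutes 58 seconds = 2,698 s; 176,400 × 2,698 × 3 × 2 = 2,855,563,200 bytes.
Total = 6,933,198,120 bytes = 6933.20 MB.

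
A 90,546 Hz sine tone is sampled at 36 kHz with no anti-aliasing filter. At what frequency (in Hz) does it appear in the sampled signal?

Nyquist = 36,000/2 = 18,000 Hz; 90,546 Hz exceeds it.
Alias = |90,546 − 3×36,000| = |90,546 − 108,000| = 17,454 Hz.

17,454 Hz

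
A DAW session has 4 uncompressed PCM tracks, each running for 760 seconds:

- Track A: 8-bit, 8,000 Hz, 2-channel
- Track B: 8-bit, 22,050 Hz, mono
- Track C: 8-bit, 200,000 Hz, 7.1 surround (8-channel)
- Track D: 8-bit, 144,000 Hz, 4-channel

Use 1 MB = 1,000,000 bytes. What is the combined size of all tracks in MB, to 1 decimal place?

1682.7 MB

Track A: 8,000 × 760 × 1 × 2 = 12,160,000 bytes.
Track B: 22,050 × 760 × 1 × 1 = 16,758,000 bytes.
Track C: 200,000 × 760 × 1 × 8 = 1,216,000,000 bytes.
Track D: 144,000 × 760 × 1 × 4 = 437,760,000 bytes.
Total = 1,682,678,000 bytes = 1682.7 MB.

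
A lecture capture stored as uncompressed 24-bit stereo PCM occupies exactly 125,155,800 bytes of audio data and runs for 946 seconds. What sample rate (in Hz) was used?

Bytes = sample_rate × seconds × bytes_per_sample × channels.
sample_rate = 125,155,800 / (946 × 3 × 2) = 125,155,800 / 5,676 = 22,050 Hz.

22,050 Hz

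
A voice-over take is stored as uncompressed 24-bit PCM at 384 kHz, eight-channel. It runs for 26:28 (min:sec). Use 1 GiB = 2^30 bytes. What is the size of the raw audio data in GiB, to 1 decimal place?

Duration = 26:28 (min:sec) = 1,588 s.
Bytes = 384,000 samples/s × 1,588 s × 3 bytes/sample × 8 ch = 14,635,008,000 bytes.
14,635,008,000 / 1,073,741,824 = 13.6 GiB.

13.6 GiB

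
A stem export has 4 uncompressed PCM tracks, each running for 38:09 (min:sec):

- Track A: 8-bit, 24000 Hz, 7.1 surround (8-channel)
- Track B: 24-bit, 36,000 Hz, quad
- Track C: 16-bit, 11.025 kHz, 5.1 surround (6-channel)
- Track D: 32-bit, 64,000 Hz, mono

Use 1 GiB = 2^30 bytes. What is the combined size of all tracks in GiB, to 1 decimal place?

38:09 (min:sec) = 2,289 s.
Track A: 24,000 × 2,289 × 1 × 8 = 439,488,000 bytes.
Track B: 36,000 × 2,289 × 3 × 4 = 988,848,000 bytes.
Track C: 11,025 × 2,289 × 2 × 6 = 302,834,700 bytes.
Track D: 64,000 × 2,289 × 4 × 1 = 585,984,000 bytes.
Total = 2,317,154,700 bytes = 2.2 GiB.

2.2 GiB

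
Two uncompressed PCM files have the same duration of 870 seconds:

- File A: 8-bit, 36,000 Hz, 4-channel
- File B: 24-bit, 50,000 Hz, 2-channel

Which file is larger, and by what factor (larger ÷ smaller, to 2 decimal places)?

File B, by a factor of 2.08

File A: 36,000 × 1 × 4 = 144,000 bytes/s.
File B: 50,000 × 3 × 2 = 300,000 bytes/s.
File B is larger; ratio = 261,000,000 / 125,280,000 = 2.08.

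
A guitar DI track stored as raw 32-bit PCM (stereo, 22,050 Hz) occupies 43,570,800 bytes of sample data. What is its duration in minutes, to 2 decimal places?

4.12 minutes

Byte rate = 22,050 × 4 × 2 = 176,400 bytes/s.
Duration = 43,570,800 / 176,400 = 247 s.
247 s / 60 = 4.12 minutes.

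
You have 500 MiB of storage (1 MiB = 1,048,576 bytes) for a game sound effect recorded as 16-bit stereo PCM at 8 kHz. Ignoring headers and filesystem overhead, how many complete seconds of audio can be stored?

16,384 seconds

Uncompressed byte rate = 8,000 × 2 × 2 = 32,000 bytes/s.
Capacity = 500 × 1,048,576 = 524,288,000 bytes.
524,288,000 / 32,000 ≈ 16384 s → 16,384 seconds.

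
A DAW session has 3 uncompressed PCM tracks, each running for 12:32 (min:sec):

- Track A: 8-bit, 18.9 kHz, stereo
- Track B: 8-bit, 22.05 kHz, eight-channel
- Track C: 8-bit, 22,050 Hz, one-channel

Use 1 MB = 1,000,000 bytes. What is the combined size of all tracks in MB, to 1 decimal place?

177.7 MB

12:32 (min:sec) = 752 s.
Track A: 18,900 × 752 × 1 × 2 = 28,425,600 bytes.
Track B: 22,050 × 752 × 1 × 8 = 132,652,800 bytes.
Track C: 22,050 × 752 × 1 × 1 = 16,581,600 bytes.
Total = 177,660,000 bytes = 177.7 MB.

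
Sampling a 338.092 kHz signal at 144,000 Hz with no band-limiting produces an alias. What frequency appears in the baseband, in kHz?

50.092 kHz

Nyquist = 144,000/2 = 72,000 Hz; 338,092 Hz exceeds it.
Alias = |338,092 − 2×144,000| = |338,092 − 288,000| = 50,092 Hz = 50.092 kHz.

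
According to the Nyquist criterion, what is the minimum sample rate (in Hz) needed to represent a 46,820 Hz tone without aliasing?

93,640 Hz

Minimum sample rate = 2 × 46,820 Hz = 93,640 Hz.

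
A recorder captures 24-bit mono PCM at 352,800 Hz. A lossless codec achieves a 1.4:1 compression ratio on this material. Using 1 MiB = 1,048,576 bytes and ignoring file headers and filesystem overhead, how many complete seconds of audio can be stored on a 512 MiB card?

710 seconds

Uncompressed byte rate = 352,800 × 3 × 1 = 1,058,400 bytes/s.
After 1.4:1 compression, effective rate ≈ 756000 bytes/s.
Capacity = 512 × 1,048,576 = 536,870,912 bytes.
536,870,912 / effective rate ≈ 710.15 s → 710 seconds.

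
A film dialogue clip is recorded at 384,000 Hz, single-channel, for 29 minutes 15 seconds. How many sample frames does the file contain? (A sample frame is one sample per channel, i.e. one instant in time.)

29 minutes 15 seconds = 1,755 s.
384,000 samples/s × 1,755 s = 673,920,000 frames.

673,920,000 sample frames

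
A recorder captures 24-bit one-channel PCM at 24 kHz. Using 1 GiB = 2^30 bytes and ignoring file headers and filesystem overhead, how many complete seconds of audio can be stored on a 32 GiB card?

Uncompressed byte rate = 24,000 × 3 × 1 = 72,000 bytes/s.
Capacity = 32 × 1,073,741,824 = 34,359,738,368 bytes.
34,359,738,368 / 72,000 ≈ 477218.59 s → 477,218 seconds.

477,218 seconds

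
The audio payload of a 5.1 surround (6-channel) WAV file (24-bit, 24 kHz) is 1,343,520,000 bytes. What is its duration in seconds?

Byte rate = 24,000 × 3 × 6 = 432,000 bytes/s.
Duration = 1,343,520,000 / 432,000 = 3,110 s.

3,110 seconds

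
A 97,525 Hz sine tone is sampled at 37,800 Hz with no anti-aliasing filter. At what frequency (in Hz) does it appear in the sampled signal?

Nyquist = 37,800/2 = 18,900 Hz; 97,525 Hz exceeds it.
Alias = |97,525 − 3×37,800| = |97,525 − 113,400| = 15,875 Hz.

15,875 Hz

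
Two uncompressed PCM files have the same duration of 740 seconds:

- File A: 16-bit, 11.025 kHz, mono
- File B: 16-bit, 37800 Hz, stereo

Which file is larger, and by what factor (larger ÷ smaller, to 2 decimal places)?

File B, by a factor of 6.86

File A: 11,025 × 2 × 1 = 22,050 bytes/s.
File B: 37,800 × 2 × 2 = 151,200 bytes/s.
File B is larger; ratio = 111,888,000 / 16,317,000 = 6.86.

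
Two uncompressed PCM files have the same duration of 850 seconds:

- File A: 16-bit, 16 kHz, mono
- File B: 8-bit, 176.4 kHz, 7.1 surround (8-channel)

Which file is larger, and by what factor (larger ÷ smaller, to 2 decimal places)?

File A: 16,000 × 2 × 1 = 32,000 bytes/s.
File B: 176,400 × 1 × 8 = 1,411,200 bytes/s.
File B is larger; ratio = 1,199,520,000 / 27,200,000 = 44.10.

File B, by a factor of 44.10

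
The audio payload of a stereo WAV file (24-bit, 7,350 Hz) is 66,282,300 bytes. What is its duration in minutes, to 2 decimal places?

Byte rate = 7,350 × 3 × 2 = 44,100 bytes/s.
Duration = 66,282,300 / 44,100 = 1,503 s.
1,503 s / 60 = 25.05 minutes.

25.05 minutes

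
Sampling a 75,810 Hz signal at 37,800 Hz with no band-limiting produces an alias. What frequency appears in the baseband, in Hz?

210 Hz

Nyquist = 37,800/2 = 18,900 Hz; 75,810 Hz exceeds it.
Alias = |75,810 − 2×37,800| = |75,810 − 75,600| = 210 Hz.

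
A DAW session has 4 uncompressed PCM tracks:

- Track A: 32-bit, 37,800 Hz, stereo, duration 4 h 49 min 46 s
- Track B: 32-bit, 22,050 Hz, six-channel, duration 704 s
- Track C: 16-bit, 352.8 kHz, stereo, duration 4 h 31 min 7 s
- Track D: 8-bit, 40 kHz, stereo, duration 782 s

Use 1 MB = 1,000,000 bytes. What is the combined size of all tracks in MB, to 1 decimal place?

28648.6 MB

Track A: 4 h 49 min 46 s = 17,386 s; 37,800 × 17,386 × 4 × 2 = 5,257,526,400 bytes.
Track B: 22,050 × 704 × 4 × 6 = 372,556,800 bytes.
Track C: 4 h 31 min 7 s = 16,267 s; 352,800 × 16,267 × 2 × 2 = 22,955,990,400 bytes.
Track D: 40,000 × 782 × 1 × 2 = 62,560,000 bytes.
Total = 28,648,633,600 bytes = 28648.6 MB.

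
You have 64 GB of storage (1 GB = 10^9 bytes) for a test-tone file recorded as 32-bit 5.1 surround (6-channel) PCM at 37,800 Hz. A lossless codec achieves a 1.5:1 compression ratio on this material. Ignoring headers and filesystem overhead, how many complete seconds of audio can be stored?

105,820 seconds

Uncompressed byte rate = 37,800 × 4 × 6 = 907,200 bytes/s.
After 1.5:1 compression, effective rate ≈ 604800 bytes/s.
Capacity = 64 × 1,000,000,000 = 64,000,000,000 bytes.
64,000,000,000 / effective rate ≈ 105820.11 s → 105,820 seconds.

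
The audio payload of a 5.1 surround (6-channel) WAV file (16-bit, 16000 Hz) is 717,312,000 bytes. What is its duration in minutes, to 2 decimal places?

62.27 minutes

Byte rate = 16,000 × 2 × 6 = 192,000 bytes/s.
Duration = 717,312,000 / 192,000 = 3,736 s.
3,736 s / 60 = 62.27 minutes.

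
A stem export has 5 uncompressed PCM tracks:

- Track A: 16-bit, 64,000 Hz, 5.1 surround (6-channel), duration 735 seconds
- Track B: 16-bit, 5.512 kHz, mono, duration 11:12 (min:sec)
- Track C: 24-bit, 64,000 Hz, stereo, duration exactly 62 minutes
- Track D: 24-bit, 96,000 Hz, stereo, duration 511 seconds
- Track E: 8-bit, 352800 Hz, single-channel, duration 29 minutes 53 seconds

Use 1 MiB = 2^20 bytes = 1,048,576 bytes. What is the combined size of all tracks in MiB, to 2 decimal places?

2791.67 MiB

Track A: 64,000 × 735 × 2 × 6 = 564,480,000 bytes.
Track B: 11:12 (min:sec) = 672 s; 5,512 × 672 × 2 × 1 = 7,408,128 bytes.
Track C: exactly 62 minutes = 3,720 s; 64,000 × 3,720 × 3 × 2 = 1,428,480,000 bytes.
Track D: 96,000 × 511 × 3 × 2 = 294,336,000 bytes.
Track E: 29 minutes 53 seconds = 1,793 s; 352,800 × 1,793 × 1 × 1 = 632,570,400 bytes.
Total = 2,927,274,528 bytes = 2791.67 MiB.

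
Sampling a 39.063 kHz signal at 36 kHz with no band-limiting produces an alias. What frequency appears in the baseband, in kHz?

3.063 kHz

Nyquist = 36,000/2 = 18,000 Hz; 39,063 Hz exceeds it.
Alias = |39,063 − 1×36,000| = |39,063 − 36,000| = 3,063 Hz = 3.063 kHz.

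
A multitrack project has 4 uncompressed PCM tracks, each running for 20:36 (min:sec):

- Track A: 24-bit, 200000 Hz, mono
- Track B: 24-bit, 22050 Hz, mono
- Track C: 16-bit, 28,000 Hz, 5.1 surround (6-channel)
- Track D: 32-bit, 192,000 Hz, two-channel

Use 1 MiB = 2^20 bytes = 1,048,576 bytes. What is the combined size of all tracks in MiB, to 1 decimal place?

20:36 (min:sec) = 1,236 s.
Track A: 200,000 × 1,236 × 3 × 1 = 741,600,000 bytes.
Track B: 22,050 × 1,236 × 3 × 1 = 81,761,400 bytes.
Track C: 28,000 × 1,236 × 2 × 6 = 415,296,000 bytes.
Track D: 192,000 × 1,236 × 4 × 2 = 1,898,496,000 bytes.
Total = 3,137,153,400 bytes = 2991.8 MiB.

2991.8 MiB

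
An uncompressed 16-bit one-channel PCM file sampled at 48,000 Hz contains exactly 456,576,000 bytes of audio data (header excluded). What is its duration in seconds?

4,756 seconds

Byte rate = 48,000 × 2 × 1 = 96,000 bytes/s.
Duration = 456,576,000 / 96,000 = 4,756 s.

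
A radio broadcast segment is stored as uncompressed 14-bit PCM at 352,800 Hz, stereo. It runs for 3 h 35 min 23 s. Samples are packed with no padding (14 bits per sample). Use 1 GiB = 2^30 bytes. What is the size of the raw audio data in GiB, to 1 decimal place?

14.9 GiB

Duration = 3 h 35 min 23 s = 12,923 s.
Bits = 352,800 × 12,923 × 14 × 2 = 127,658,563,200 bits = 15,957,320,400 bytes.
15,957,320,400 / 1,073,741,824 = 14.9 GiB.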